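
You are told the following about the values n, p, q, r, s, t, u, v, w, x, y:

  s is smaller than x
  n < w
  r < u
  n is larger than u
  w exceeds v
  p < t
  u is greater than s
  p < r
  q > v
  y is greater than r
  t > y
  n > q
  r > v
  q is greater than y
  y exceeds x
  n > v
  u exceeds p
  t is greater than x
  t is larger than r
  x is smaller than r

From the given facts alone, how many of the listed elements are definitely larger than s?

8

From s the given relations immediately reach x, u.
From those, r, y, t, n — 6 in total.
From those, q, w — 8 in total.
No other element is forced above s by the given relations, so the count is 8.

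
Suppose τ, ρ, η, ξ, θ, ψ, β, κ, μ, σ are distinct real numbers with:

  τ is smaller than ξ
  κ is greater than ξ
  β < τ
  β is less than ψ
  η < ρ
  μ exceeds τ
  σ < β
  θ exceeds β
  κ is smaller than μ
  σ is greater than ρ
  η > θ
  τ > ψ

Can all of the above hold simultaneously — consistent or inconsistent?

inconsistent

Chaining the given relations yields θ < η < ρ < σ < β, so θ < β. But one relation states β < θ. These cannot both hold.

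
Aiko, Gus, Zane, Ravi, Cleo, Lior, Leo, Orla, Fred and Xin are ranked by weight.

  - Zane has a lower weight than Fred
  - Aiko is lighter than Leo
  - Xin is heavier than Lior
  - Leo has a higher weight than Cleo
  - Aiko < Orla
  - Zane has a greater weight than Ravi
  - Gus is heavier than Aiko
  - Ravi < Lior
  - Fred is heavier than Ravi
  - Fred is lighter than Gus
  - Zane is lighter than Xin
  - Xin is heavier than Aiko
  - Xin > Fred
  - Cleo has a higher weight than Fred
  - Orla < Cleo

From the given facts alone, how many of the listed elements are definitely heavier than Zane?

5

Directly above Zane: Fred, Xin.
One step further: Cleo, Gus (4 so far).
One step further: Leo (5 so far).
Nothing else is reachable above Zane; 5 in all.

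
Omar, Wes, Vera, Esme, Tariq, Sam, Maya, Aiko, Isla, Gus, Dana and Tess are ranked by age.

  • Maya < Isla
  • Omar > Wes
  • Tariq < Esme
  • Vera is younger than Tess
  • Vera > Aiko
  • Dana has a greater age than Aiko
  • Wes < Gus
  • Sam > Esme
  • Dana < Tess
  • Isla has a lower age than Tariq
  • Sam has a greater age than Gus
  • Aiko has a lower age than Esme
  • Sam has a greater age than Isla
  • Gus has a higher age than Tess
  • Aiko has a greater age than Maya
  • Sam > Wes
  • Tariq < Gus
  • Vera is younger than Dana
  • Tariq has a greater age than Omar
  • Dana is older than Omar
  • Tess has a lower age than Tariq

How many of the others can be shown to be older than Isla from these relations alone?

4

From Isla the given relations immediately reach Tariq, Sam.
From those, Gus, Esme — 4 in total.
No other element is forced above Isla by the given relations, so the count is 4.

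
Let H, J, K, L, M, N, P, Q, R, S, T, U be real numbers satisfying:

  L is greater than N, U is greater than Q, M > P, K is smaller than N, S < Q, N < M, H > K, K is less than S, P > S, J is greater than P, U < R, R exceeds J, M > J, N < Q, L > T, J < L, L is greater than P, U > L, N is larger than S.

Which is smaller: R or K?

K < S and S < N give K < N.
Then N < L extends the chain to L.
Then L < U extends the chain to U.
Then U < R extends the chain to R.
So K < R; K is the smaller of the two.

K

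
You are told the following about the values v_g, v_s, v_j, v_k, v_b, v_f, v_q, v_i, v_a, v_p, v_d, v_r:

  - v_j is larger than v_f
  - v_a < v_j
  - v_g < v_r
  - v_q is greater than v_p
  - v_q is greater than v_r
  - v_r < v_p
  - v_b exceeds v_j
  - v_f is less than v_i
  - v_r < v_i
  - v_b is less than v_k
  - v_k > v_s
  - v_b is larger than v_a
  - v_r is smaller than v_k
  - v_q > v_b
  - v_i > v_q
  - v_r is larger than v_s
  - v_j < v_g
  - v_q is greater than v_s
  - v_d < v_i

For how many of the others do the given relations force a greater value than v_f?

Directly above v_f: v_j, v_i.
One step further: v_g, v_b (4 so far).
One step further: v_r, v_k, v_q (7 so far).
One step further: v_p (8 so far).
No other element is forced above v_f by the given relations, so the count is 8.

8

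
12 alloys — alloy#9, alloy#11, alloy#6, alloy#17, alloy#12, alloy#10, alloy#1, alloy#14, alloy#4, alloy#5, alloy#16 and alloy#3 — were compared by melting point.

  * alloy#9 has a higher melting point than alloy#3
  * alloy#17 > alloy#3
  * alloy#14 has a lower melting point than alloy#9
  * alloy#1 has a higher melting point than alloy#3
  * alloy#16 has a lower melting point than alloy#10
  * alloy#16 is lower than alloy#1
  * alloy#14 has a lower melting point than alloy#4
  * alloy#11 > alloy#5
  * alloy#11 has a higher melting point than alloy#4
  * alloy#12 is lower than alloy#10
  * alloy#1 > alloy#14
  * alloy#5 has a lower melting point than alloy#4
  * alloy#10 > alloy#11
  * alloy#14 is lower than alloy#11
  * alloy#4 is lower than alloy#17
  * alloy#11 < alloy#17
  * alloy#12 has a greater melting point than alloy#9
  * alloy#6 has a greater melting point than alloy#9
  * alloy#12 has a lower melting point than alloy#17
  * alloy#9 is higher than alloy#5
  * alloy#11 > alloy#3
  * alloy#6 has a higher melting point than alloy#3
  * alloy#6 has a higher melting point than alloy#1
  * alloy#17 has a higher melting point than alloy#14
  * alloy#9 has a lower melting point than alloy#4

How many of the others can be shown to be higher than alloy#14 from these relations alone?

8

From alloy#14 the given relations immediately reach alloy#9, alloy#4, alloy#1, alloy#11, alloy#17.
From those, alloy#12, alloy#6, alloy#10 — 8 in total.
No other element is forced above alloy#14 by the given relations, so the count is 8.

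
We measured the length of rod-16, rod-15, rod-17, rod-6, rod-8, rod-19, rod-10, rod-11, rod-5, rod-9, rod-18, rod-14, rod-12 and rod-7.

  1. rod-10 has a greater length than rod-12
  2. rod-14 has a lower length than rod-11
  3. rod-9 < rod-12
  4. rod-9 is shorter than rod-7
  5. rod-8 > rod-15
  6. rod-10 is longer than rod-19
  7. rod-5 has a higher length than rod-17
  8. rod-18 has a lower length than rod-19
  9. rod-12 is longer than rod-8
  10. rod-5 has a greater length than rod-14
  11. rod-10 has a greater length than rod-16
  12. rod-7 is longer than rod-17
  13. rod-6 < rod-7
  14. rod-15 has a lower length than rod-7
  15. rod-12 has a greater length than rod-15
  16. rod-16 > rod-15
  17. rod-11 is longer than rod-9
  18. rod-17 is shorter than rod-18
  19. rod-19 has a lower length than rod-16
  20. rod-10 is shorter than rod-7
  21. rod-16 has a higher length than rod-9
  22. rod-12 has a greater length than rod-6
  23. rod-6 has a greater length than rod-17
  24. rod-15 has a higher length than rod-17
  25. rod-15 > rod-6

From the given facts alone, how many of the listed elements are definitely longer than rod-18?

4

From rod-18 the given relations immediately reach rod-19.
From those, rod-16, rod-10 — 3 in total.
From those, rod-7 — 4 in total.
No other element is forced above rod-18 by the given relations, so the count is 4.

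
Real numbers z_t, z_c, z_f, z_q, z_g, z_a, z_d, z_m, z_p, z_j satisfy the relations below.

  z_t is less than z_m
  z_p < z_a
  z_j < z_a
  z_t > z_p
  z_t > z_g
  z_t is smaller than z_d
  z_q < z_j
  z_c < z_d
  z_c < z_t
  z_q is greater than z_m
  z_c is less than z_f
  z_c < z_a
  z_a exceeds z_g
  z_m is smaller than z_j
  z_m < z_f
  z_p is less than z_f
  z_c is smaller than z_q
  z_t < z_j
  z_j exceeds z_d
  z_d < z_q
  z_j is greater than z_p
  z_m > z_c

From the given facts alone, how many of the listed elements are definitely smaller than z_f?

5

Directly below z_f: z_c, z_p, z_m.
One step further: z_t (4 so far).
One step further: z_g (5 so far).
Nothing else is reachable below z_f; 5 in all.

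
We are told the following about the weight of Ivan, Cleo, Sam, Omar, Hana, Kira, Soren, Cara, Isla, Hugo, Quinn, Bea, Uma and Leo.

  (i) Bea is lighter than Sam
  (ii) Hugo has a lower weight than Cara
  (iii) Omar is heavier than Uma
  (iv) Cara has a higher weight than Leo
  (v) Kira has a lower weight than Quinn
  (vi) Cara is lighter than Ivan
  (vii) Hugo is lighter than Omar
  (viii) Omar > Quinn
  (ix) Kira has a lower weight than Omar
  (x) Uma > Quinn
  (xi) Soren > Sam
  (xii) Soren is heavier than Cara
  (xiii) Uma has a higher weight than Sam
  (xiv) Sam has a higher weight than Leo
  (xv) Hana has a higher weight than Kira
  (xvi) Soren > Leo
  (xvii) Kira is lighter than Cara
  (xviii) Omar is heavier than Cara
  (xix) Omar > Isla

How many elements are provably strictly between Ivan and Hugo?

The relations place Hugo below Ivan. An element lies strictly between them when it is forced above Hugo and also forced below Ivan.
Above Hugo: {Cara, Soren, Omar}. Below Ivan: {Kira, Leo, Cara}.
Intersection: {Cara} — 1.

1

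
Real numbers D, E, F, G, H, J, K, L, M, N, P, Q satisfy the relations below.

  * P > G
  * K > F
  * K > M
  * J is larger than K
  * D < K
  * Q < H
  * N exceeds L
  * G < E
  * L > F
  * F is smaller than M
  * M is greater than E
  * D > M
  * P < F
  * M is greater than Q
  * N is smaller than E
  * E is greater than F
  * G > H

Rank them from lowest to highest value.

Q < H < G < P < F < L < N < E < M < D < K < J

The consecutive links are each given: Q < H; H < G; G < P; P < F; F < L; L < N; N < E; E < M; M < D; D < K; K < J.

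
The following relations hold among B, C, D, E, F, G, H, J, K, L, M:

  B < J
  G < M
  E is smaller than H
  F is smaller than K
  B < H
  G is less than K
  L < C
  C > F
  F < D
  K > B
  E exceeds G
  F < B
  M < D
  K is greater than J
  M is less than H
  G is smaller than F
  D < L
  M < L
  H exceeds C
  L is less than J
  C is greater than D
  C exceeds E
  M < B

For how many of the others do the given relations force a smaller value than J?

6

Directly below J: L, B.
One step further: F, M, D (5 so far).
One step further: G (6 so far).
Nothing else is reachable below J; 6 in all.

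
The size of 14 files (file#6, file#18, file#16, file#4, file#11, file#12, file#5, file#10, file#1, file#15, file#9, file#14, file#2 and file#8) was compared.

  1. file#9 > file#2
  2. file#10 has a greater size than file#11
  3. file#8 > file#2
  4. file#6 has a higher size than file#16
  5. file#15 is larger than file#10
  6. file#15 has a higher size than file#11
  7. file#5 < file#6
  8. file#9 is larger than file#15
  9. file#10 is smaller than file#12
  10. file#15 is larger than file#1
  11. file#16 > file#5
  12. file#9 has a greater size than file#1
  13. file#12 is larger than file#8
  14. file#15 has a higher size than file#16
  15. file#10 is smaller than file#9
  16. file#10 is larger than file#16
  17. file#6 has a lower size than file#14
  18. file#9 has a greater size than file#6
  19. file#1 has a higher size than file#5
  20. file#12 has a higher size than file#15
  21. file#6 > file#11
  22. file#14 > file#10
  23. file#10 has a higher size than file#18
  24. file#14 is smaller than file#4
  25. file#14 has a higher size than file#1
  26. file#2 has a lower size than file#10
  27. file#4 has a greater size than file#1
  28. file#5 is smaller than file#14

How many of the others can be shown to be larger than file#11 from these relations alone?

From file#11 the given relations immediately reach file#10, file#6, file#15.
From those, file#9, file#14, file#12 — 6 in total.
From those, file#4 — 7 in total.
No other element is forced above file#11 by the given relations, so the count is 7.

7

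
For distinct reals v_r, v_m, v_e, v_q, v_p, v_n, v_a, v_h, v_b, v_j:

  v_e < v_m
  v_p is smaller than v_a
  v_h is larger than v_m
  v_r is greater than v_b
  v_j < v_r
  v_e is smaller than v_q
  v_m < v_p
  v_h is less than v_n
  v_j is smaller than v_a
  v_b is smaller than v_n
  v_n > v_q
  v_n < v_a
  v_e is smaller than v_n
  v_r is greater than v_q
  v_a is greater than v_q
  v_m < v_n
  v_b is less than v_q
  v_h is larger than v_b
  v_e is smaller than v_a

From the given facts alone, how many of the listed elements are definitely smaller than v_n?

From v_n the given relations immediately reach v_e, v_b, v_q, v_m, v_h.
Nothing else is reachable below v_n; 5 in all.

5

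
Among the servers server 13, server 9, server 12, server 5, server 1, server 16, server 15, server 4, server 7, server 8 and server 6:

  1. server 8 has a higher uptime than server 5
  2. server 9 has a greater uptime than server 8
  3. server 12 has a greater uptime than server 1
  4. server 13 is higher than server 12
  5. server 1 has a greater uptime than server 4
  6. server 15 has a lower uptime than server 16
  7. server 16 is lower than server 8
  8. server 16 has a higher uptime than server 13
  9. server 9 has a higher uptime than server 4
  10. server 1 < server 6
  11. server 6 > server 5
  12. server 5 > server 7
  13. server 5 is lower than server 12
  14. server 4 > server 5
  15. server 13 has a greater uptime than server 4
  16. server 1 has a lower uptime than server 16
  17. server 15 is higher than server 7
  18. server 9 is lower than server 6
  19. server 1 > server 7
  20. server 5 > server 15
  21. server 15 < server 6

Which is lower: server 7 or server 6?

server 7

Following the relations from server 7: server 7 < server 15 < server 5 < server 4 < server 1 < server 12 < server 13 < server 16 < server 8 < server 9 < server 6.
So server 7 < server 6; server 7 is the lower of the two.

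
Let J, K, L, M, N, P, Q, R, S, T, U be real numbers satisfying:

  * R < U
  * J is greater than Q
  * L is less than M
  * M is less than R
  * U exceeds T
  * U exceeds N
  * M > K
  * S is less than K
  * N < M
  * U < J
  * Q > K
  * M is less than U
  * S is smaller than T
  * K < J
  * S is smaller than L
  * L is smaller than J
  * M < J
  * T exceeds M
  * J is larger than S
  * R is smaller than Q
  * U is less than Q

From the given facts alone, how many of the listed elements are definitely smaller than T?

5

Directly below T: S, M.
One step further: N, K, L (5 so far).
No other element is forced below T by the given relations, so the count is 5.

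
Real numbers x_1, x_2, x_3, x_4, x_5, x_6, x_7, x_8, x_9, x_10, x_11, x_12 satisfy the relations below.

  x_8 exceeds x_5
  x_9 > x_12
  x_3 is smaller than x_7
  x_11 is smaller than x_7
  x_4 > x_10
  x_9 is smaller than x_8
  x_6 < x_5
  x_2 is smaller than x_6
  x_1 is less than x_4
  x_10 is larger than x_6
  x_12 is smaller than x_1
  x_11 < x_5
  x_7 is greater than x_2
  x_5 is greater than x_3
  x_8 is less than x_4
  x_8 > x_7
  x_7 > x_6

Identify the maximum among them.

x_4

x_12 is not greatest since x_12 < x_9; x_9 is not greatest since x_9 < x_8; x_2 is not greatest since x_2 < x_6; x_11 is not greatest since x_11 < x_7; x_6 is not greatest since x_6 < x_10; x_10 is not greatest since x_10 < x_4; x_3 is not greatest since x_3 < x_7; x_5 is not greatest since x_5 < x_8; x_7 is not greatest since x_7 < x_8; x_8 is not greatest since x_8 < x_4; x_1 is not greatest since x_1 < x_4.
Only x_4 has nothing above it, so x_4 is the maximum.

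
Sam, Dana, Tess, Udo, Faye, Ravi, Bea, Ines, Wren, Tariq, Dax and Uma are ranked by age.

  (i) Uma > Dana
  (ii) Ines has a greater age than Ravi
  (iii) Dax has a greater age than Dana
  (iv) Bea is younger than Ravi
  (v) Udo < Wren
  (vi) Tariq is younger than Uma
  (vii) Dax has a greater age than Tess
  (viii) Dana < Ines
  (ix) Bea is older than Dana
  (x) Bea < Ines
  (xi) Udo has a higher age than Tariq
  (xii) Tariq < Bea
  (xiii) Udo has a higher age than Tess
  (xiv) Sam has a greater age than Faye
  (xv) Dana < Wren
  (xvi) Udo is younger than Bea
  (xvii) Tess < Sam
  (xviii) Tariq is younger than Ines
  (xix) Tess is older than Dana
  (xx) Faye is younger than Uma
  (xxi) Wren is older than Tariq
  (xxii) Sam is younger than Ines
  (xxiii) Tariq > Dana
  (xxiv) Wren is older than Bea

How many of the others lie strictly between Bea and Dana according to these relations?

The relations place Dana below Bea. An element lies strictly between them when it is forced above Dana and also forced below Bea.
Above Dana: {Tess, Tariq, Udo, Dax, Sam, Ravi, Wren, Ines, Uma}. Below Bea: {Tess, Tariq, Udo}.
Intersection: {Tess, Tariq, Udo} — 3.

3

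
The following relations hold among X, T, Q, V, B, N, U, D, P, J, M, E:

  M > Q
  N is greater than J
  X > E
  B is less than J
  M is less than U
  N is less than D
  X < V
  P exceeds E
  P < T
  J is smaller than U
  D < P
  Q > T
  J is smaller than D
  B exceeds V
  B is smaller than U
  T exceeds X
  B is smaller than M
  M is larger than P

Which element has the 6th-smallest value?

N

Piecing the relations together gives one ordering: E < X < V < B < J < N < D < P < T < Q < M < U.
Counting 6 from the smallest end gives N.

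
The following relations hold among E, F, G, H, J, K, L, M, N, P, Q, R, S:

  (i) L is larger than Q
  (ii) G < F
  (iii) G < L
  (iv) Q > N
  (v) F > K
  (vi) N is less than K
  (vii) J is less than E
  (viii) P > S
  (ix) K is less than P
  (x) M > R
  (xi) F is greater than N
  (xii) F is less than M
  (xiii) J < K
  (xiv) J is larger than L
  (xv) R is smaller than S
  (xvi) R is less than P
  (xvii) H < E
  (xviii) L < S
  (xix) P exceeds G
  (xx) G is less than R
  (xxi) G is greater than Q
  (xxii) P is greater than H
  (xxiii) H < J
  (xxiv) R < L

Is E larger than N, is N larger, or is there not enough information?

E

Chaining the given relations: N < Q < G < R < L < J < E.
So E is larger.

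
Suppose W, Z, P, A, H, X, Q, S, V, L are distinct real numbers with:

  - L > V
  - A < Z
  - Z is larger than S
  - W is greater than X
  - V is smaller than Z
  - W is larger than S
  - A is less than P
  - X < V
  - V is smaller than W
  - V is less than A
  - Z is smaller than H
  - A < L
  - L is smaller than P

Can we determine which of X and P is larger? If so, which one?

X < V < A < L < P, by transitivity through V, A, L.
So P is larger.

P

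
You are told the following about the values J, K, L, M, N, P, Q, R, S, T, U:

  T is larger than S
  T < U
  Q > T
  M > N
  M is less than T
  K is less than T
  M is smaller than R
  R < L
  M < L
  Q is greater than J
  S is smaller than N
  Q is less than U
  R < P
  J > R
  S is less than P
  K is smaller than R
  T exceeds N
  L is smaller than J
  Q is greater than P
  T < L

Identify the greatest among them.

U

Chaining downward from U: directly below it, T, Q; then K, S, N, M, P, J; then R, L.
That covers every other element, and nothing is given above U, so U is the greatest.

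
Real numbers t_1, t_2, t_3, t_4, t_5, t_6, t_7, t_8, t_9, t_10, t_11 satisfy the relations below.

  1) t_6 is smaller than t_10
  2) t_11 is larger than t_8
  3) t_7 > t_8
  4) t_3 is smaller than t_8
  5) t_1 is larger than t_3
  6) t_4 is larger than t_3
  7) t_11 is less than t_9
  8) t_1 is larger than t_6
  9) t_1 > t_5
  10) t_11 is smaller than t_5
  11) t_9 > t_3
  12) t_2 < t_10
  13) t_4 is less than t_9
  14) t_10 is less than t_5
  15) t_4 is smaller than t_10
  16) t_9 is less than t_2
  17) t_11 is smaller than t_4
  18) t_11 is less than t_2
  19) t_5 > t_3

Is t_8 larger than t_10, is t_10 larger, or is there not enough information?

The relevant relations are t_8 < t_11; t_11 < t_4; t_4 < t_9; t_9 < t_2; t_2 < t_10.
Together: t_8 < t_11 < t_4 < t_9 < t_2 < t_10.
So t_10 is larger.

t_10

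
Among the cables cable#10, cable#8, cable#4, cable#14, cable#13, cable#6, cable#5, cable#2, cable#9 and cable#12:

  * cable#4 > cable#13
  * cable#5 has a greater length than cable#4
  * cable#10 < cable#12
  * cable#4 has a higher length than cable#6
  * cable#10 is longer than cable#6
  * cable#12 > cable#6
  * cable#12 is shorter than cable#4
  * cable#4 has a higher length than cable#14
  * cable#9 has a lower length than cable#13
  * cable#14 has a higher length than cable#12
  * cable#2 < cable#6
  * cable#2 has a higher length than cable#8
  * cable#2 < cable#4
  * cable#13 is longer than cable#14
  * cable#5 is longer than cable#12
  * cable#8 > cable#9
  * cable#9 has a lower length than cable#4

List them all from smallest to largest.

The consecutive links are each given: cable#9 < cable#8; cable#8 < cable#2; cable#2 < cable#6; cable#6 < cable#10; cable#10 < cable#12; cable#12 < cable#14; cable#14 < cable#13; cable#13 < cable#4; cable#4 < cable#5.

cable#9 < cable#8 < cable#2 < cable#6 < cable#10 < cable#12 < cable#14 < cable#13 < cable#4 < cable#5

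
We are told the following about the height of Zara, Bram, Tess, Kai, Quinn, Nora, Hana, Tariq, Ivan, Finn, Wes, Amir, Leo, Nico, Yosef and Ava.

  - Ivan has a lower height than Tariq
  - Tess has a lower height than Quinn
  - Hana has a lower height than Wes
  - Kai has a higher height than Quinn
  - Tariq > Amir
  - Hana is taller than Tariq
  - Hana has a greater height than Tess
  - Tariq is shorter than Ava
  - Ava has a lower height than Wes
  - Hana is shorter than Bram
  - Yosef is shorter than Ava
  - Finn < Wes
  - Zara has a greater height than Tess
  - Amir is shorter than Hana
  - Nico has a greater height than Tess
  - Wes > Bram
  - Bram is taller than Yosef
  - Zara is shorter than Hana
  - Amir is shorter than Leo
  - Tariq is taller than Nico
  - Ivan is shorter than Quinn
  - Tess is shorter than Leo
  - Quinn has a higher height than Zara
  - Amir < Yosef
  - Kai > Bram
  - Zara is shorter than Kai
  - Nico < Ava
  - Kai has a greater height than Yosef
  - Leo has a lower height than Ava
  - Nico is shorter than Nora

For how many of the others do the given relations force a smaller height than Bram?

8

From Bram the given relations immediately reach Yosef, Hana.
From those, Tess, Amir, Zara, Tariq — 6 in total.
From those, Ivan, Nico — 8 in total.
No other element is forced below Bram by the given relations, so the count is 8.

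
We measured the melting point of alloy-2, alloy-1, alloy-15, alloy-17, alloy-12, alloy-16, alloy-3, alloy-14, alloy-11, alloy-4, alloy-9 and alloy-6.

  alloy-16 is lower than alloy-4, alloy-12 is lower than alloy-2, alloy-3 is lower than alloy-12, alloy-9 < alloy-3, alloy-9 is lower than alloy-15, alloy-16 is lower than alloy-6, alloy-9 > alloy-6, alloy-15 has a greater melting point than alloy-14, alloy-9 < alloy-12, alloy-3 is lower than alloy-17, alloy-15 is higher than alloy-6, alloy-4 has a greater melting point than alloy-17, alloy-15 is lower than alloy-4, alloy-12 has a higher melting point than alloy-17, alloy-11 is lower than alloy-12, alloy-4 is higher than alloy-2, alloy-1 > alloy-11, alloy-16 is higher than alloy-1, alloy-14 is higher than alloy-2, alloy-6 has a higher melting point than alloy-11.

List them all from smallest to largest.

alloy-11 < alloy-1 < alloy-16 < alloy-6 < alloy-9 < alloy-3 < alloy-17 < alloy-12 < alloy-2 < alloy-14 < alloy-15 < alloy-4

Each adjacent pair is fixed by a given relation: alloy-11 < alloy-1; alloy-1 < alloy-16; alloy-16 < alloy-6; alloy-6 < alloy-9; alloy-9 < alloy-3; alloy-3 < alloy-17; alloy-17 < alloy-12; alloy-12 < alloy-2; alloy-2 < alloy-14; alloy-14 < alloy-15; alloy-15 < alloy-4. Chaining them end to end gives the full order.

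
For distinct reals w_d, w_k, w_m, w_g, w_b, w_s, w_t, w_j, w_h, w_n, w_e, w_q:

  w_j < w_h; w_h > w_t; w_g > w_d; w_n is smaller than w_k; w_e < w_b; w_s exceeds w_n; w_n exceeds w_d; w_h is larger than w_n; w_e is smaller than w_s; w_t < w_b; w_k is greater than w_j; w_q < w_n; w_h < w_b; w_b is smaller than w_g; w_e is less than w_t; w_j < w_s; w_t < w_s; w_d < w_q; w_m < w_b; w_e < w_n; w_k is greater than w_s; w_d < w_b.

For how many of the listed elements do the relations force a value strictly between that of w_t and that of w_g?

2

Chaining upward from w_t reaches: w_h, w_b, w_s, w_k.
Chaining downward from w_g reaches: w_d, w_e, w_q, w_j, w_m, w_n, w_h, w_b.
Strictly between w_t and w_g are those in both lists: w_h, w_b — 2 elements.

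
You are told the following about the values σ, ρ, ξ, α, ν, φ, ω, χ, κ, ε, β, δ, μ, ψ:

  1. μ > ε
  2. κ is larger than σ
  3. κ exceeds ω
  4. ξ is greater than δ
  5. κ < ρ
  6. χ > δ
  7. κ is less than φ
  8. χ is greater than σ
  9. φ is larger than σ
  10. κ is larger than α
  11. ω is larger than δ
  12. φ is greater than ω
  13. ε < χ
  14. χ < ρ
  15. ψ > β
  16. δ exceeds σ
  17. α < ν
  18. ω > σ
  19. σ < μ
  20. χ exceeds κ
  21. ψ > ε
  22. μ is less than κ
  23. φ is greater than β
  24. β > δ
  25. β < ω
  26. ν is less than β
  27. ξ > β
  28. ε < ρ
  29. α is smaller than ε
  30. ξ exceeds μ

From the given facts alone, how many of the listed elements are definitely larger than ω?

The elements the relations force above ω are κ, χ, φ, ρ — no chain reaches any other.
That is 4.

4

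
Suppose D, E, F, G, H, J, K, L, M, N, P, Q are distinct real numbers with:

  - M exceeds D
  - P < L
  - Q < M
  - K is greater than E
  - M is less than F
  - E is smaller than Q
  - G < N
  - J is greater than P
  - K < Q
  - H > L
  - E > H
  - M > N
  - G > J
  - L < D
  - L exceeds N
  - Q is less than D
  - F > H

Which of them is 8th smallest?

K

The consecutive relations fix a unique order: P < J < G < N < L < H < E < K < Q < D < M < F.
The 8th smallest is K.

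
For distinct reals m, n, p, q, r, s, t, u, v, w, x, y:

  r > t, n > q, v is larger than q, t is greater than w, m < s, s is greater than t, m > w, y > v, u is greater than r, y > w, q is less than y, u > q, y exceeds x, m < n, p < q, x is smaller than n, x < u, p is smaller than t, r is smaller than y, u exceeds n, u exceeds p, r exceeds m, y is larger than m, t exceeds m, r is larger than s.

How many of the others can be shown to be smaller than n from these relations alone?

5

The elements the relations force below n are x, p, w, m, q — no chain reaches any other.
That is 5.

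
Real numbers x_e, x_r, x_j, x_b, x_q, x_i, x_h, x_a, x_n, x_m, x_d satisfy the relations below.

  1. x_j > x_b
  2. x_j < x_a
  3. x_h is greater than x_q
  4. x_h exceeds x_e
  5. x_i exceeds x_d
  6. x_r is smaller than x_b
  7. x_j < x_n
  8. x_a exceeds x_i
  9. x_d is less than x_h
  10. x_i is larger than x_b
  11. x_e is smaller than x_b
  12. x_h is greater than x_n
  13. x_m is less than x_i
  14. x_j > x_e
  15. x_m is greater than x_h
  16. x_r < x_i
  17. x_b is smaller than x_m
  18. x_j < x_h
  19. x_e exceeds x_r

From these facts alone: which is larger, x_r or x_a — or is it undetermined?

x_a

Link the given pairs in sequence: x_r < x_e; x_e < x_b; x_b < x_j; x_j < x_n; x_n < x_h; x_h < x_m; x_m < x_i; x_i < x_a.
Chaining these gives x_r < x_e < x_b < x_j < x_n < x_h < x_m < x_i < x_a.
So x_a is larger.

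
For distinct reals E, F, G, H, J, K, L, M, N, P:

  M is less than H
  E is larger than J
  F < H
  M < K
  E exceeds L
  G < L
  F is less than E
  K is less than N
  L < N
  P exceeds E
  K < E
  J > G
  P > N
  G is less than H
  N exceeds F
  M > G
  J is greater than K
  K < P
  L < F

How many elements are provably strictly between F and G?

1

Chaining upward from G reaches: M, L, K, J, E, N, H, P.
Chaining downward from F reaches: L.
Strictly between G and F are those in both lists: L — 1 element.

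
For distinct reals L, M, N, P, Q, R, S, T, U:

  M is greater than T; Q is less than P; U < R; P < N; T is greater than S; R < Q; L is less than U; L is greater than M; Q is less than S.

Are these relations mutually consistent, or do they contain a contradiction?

We have Q < S stated directly, yet also S < T < M < L < U < R < Q by chaining the others — so S < Q. Contradiction.

inconsistent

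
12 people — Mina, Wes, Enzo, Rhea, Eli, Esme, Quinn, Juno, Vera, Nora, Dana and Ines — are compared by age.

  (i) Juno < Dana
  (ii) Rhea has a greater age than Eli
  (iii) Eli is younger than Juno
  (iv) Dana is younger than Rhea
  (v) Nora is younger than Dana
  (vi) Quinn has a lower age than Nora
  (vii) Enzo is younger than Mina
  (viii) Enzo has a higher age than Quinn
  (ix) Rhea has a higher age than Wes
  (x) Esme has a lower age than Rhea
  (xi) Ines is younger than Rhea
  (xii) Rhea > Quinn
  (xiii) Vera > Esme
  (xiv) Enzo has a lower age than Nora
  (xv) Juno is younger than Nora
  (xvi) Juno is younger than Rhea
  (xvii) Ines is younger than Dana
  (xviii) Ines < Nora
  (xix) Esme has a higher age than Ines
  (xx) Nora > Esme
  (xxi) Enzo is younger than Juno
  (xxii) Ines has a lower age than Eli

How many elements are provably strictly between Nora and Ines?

3

The relations place Ines below Nora. An element lies strictly between them when it is forced above Ines and also forced below Nora.
Above Ines: {Eli, Esme, Vera, Juno, Dana, Rhea}. Below Nora: {Quinn, Eli, Enzo, Esme, Juno}.
Intersection: {Eli, Esme, Juno} — 3.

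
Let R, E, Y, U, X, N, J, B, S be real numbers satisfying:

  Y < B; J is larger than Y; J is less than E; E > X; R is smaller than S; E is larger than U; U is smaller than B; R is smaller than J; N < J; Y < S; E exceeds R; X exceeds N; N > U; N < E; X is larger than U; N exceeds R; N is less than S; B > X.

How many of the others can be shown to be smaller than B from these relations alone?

5

From B the given relations immediately reach U, X, Y.
From those, N — 4 in total.
From those, R — 5 in total.
Nothing else is reachable below B; 5 in all.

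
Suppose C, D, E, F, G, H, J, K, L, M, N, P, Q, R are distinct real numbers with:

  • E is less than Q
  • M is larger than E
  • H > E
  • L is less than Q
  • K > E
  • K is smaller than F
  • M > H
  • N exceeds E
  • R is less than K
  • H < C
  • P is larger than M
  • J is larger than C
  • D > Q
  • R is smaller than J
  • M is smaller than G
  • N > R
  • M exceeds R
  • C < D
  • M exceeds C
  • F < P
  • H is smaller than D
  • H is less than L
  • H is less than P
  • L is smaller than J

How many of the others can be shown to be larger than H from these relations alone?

8

The elements the relations force above H are L, Q, C, M, G, J, D, P — no chain reaches any other.
That is 8.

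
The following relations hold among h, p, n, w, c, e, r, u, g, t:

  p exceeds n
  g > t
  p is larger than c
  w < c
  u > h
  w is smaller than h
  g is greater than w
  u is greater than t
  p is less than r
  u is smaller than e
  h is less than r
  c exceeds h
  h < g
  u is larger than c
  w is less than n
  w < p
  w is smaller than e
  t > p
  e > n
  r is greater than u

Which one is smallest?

w

Chaining upward from w: directly above it, n, h, c, p, e, g; then t, u, r.
That covers every other element, and nothing is given below w, so w is the smallest.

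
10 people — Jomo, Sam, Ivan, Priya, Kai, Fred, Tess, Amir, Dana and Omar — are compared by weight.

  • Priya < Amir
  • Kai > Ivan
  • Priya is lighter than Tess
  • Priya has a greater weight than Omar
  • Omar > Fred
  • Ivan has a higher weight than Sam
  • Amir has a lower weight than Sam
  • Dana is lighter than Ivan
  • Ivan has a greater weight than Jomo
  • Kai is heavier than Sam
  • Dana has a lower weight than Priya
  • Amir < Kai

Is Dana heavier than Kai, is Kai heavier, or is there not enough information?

Kai

Following the relations from Dana: Dana < Priya < Amir < Sam < Kai.
So Kai is heavier.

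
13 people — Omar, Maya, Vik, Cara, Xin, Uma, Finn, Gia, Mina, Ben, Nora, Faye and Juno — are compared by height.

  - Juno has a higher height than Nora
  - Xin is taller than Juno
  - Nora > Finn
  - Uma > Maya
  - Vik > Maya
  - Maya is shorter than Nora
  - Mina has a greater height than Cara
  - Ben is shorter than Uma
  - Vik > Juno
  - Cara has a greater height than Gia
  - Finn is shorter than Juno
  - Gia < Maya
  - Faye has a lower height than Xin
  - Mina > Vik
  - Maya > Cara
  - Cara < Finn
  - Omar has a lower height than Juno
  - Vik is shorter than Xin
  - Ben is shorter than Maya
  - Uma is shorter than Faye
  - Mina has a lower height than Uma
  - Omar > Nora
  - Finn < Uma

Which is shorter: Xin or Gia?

Gia

Gia < Cara < Finn < Nora < Omar < Juno < Vik < Mina < Uma < Faye < Xin, by transitivity through Cara, Finn, Nora, Omar, Juno, Vik, Mina, Uma, Faye.
So Gia < Xin; Gia is the shorter of the two.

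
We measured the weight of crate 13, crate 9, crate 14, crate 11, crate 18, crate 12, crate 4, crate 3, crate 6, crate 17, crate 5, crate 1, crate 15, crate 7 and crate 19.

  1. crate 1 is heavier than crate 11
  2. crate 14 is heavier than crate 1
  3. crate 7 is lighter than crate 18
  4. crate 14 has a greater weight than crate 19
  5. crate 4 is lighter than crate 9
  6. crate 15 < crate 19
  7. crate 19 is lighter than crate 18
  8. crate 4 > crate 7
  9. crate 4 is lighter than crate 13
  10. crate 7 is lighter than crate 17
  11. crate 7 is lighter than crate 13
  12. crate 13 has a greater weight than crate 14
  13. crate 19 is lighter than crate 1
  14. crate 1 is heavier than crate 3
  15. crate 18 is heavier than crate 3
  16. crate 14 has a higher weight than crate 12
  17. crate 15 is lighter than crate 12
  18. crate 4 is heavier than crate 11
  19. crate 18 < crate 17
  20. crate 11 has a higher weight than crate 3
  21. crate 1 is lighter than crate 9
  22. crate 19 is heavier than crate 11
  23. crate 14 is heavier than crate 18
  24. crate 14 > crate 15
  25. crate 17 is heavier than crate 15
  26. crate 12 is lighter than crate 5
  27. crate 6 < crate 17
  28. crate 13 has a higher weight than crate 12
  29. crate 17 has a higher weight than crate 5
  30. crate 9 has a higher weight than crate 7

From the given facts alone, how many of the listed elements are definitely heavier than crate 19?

From crate 19 the given relations immediately reach crate 18, crate 1, crate 14.
From those, crate 9, crate 17, crate 13 — 6 in total.
Nothing else is reachable above crate 19; 6 in all.

6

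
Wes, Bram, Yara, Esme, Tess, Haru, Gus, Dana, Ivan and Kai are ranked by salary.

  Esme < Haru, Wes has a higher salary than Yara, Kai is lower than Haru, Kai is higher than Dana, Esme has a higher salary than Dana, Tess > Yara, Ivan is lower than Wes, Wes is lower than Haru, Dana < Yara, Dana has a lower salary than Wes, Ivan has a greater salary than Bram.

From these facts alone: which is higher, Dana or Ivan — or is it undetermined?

Following every chain through Ivan: above Ivan we get Wes, Haru; below Ivan we get Bram.
Dana is not reached, and no chain runs the other way from Dana to Ivan.
So the given relations leave the order of Ivan and Dana undetermined.

undetermined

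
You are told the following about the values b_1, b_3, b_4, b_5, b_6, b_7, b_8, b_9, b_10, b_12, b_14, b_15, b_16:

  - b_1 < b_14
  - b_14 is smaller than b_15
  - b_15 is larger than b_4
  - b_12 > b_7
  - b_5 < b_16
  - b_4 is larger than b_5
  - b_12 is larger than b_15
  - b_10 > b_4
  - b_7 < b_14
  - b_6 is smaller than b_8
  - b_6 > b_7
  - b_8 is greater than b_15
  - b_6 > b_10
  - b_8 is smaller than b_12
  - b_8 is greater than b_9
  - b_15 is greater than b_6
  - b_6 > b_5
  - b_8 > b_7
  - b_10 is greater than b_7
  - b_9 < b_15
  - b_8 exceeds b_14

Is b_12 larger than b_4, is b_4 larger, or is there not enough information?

b_12

b_4 < b_10 and b_10 < b_6 give b_4 < b_6.
With b_6 < b_15: b_4 < b_10 < b_6 < b_15.
Then b_15 < b_8 extends the chain to b_8.
Then b_8 < b_12 extends the chain to b_12.
So b_12 is larger.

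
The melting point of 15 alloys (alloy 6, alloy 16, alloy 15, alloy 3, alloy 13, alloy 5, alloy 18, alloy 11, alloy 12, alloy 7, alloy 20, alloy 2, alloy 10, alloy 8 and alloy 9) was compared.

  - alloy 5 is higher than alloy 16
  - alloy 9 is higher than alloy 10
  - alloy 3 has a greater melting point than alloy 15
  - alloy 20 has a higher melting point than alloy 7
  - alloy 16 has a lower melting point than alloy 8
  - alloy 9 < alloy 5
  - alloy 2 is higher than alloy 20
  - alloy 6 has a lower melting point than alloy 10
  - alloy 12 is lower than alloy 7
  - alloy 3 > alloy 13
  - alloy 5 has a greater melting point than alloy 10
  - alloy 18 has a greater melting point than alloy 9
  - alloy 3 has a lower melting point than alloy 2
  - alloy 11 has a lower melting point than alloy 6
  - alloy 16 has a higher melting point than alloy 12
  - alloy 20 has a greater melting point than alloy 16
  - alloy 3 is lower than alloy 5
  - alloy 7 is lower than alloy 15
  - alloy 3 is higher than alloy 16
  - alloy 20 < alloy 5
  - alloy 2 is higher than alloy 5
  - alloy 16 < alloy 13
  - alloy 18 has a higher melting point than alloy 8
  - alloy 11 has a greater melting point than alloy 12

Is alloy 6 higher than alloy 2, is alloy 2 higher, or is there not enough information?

Following the relations from alloy 6: alloy 6 < alloy 10 < alloy 9 < alloy 5 < alloy 2.
So alloy 2 is higher.

alloy 2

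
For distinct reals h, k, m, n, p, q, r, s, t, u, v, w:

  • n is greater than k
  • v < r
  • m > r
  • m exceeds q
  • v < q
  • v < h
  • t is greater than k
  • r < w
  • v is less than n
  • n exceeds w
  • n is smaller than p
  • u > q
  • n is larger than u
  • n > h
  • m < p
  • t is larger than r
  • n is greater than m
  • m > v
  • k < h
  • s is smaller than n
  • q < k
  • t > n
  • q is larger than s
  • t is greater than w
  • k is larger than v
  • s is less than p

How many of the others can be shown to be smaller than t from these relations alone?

Directly below t: r, k, w, n.
One step further: s, v, q, u, h, m (10 so far).
Nothing else is reachable below t; 10 in all.

10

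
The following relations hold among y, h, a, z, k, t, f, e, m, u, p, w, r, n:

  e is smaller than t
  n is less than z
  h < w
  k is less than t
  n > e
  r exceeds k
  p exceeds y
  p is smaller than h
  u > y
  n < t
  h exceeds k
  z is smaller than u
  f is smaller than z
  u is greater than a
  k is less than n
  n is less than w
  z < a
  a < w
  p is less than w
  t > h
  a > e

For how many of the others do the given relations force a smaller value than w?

9

The elements the relations force below w are e, k, n, y, f, p, h, z, a — no chain reaches any other.
That is 9.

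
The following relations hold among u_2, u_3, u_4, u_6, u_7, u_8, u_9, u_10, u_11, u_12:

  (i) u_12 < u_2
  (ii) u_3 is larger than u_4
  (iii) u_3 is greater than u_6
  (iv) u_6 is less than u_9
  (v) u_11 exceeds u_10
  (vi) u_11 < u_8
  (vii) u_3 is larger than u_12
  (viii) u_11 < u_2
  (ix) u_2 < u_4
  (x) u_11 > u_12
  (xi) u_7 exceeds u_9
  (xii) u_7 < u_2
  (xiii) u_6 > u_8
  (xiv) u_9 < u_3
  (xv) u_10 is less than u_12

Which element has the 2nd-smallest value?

u_12

Piecing the relations together gives one ordering: u_10 < u_12 < u_11 < u_8 < u_6 < u_9 < u_7 < u_2 < u_4 < u_3.
The 2nd smallest is u_12.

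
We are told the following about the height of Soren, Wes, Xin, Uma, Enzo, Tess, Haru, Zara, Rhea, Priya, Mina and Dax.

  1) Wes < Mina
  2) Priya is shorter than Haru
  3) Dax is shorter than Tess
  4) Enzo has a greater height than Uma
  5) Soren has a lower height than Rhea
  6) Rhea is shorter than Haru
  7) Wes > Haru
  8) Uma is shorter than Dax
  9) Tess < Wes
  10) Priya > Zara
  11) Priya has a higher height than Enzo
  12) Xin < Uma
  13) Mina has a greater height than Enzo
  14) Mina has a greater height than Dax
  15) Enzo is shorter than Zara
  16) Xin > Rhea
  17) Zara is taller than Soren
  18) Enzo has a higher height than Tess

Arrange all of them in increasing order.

Soren < Rhea < Xin < Uma < Dax < Tess < Enzo < Zara < Priya < Haru < Wes < Mina

The consecutive links are each given: Soren < Rhea; Rhea < Xin; Xin < Uma; Uma < Dax; Dax < Tess; Tess < Enzo; Enzo < Zara; Zara < Priya; Priya < Haru; Haru < Wes; Wes < Mina.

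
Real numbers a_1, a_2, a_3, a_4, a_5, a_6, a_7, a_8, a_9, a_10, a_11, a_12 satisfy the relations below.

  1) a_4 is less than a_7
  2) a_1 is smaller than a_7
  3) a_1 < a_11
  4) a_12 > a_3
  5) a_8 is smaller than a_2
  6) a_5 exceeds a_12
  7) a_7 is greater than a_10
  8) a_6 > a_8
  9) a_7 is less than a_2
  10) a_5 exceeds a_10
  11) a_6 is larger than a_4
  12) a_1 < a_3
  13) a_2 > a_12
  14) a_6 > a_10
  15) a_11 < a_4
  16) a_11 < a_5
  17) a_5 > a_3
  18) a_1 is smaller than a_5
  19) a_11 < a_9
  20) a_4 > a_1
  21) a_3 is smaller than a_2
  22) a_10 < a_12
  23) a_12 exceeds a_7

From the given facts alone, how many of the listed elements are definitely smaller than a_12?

6

Directly below a_12: a_10, a_3, a_7.
One step further: a_1, a_4 (5 so far).
One step further: a_11 (6 so far).
No other element is forced below a_12 by the given relations, so the count is 6.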